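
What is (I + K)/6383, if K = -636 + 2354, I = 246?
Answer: 4/13 ≈ 0.30769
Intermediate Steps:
K = 1718
(I + K)/6383 = (246 + 1718)/6383 = 1964*(1/6383) = 4/13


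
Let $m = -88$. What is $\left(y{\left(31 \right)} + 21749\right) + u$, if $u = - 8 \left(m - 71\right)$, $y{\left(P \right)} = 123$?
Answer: $23144$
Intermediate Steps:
$u = 1272$ ($u = - 8 \left(-88 - 71\right) = \left(-8\right) \left(-159\right) = 1272$)
$\left(y{\left(31 \right)} + 21749\right) + u = \left(123 + 21749\right) + 1272 = 21872 + 1272 = 23144$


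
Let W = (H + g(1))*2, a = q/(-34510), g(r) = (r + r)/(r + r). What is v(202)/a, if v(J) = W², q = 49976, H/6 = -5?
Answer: -14511455/6247 ≈ -2322.9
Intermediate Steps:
H = -30 (H = 6*(-5) = -30)
g(r) = 1 (g(r) = (2*r)/((2*r)) = (2*r)*(1/(2*r)) = 1)
a = -24988/17255 (a = 49976/(-34510) = 49976*(-1/34510) = -24988/17255 ≈ -1.4482)
W = -58 (W = (-30 + 1)*2 = -29*2 = -58)
v(J) = 3364 (v(J) = (-58)² = 3364)
v(202)/a = 3364/(-24988/17255) = 3364*(-17255/24988) = -14511455/6247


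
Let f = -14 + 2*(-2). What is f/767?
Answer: -18/767 ≈ -0.023468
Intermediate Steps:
f = -18 (f = -14 - 4 = -18)
f/767 = -18/767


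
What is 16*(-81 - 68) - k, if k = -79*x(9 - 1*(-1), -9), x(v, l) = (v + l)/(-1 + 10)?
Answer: -21377/9 ≈ -2375.2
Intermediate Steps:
x(v, l) = l/9 + v/9 (x(v, l) = (l + v)/9 = (l + v)*(⅑) = l/9 + v/9)
k = -79/9 (k = -79*((⅑)*(-9) + (9 - 1*(-1))/9) = -79*(-1 + (9 + 1)/9) = -79*(-1 + (⅑)*10) = -79*(-1 + 10/9) = -79*⅑ = -79/9 ≈ -8.7778)
16*(-81 - 68) - k = 16*(-81 - 68) - 1*(-79/9) = 16*(-149) + 79/9 = -2384 + 79/9 = -21377/9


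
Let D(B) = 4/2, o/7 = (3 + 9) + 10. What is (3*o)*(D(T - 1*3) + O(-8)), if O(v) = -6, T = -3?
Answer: -1848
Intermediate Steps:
o = 154 (o = 7*((3 + 9) + 10) = 7*(12 + 10) = 7*22 = 154)
D(B) = 2 (D(B) = 4*(½) = 2)
(3*o)*(D(T - 1*3) + O(-8)) = (3*154)*(2 - 6) = 462*(-4) = -1848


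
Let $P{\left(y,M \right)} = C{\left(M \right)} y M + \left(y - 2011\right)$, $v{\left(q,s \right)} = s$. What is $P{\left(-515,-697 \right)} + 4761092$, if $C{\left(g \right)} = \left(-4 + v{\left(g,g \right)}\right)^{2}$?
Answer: $176395604521$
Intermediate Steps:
$C{\left(g \right)} = \left(-4 + g\right)^{2}$
$P{\left(y,M \right)} = -2011 + y + M y \left(-4 + M\right)^{2}$ ($P{\left(y,M \right)} = \left(-4 + M\right)^{2} y M + \left(y - 2011\right) = y \left(-4 + M\right)^{2} M + \left(-2011 + y\right) = M y \left(-4 + M\right)^{2} + \left(-2011 + y\right) = -2011 + y + M y \left(-4 + M\right)^{2}$)
$P{\left(-515,-697 \right)} + 4761092 = \left(-2011 - 515 - - 358955 \left(-4 - 697\right)^{2}\right) + 4761092 = \left(-2011 - 515 - - 358955 \left(-701\right)^{2}\right) + 4761092 = \left(-2011 - 515 - \left(-358955\right) 491401\right) + 4761092 = \left(-2011 - 515 + 176390845955\right) + 4761092 = 176390843429 + 4761092 = 176395604521$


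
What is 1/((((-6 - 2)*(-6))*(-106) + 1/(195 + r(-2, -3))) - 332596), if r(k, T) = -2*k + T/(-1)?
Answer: -202/68212167 ≈ -2.9613e-6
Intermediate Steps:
r(k, T) = -T - 2*k (r(k, T) = -2*k - T = -T - 2*k)
1/((((-6 - 2)*(-6))*(-106) + 1/(195 + r(-2, -3))) - 332596) = 1/((((-6 - 2)*(-6))*(-106) + 1/(195 + (-1*(-3) - 2*(-2)))) - 332596) = 1/((-8*(-6)*(-106) + 1/(195 + (3 + 4))) - 332596) = 1/((48*(-106) + 1/(195 + 7)) - 332596) = 1/((-5088 + 1/202) - 332596) = 1/(-1027775/202 - 332596) = 1/(-68212167/202) = -202/68212167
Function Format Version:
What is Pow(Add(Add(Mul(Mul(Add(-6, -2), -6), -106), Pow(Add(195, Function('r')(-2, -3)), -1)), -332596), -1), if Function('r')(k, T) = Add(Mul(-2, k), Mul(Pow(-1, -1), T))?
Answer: Rational(-202, 68212167) ≈ -2.9613e-6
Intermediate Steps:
Function('r')(k, T) = Add(Mul(-1, T), Mul(-2, k)) (Function('r')(k, T) = Add(Mul(-2, k), Mul(-1, T)) = Add(Mul(-1, T), Mul(-2, k)))
Pow(Add(Add(Mul(Mul(Add(-6, -2), -6), -106), Pow(Add(195, Function('r')(-2, -3)), -1)), -332596), -1) = Pow(Add(Add(Mul(Mul(Add(-6, -2), -6), -106), Pow(Add(195, Add(Mul(-1, -3), Mul(-2, -2))), -1)), -332596), -1) = Pow(Add(Add(Mul(Mul(-8, -6), -106), Pow(Add(195, Add(3, 4)), -1)), -332596), -1) = Pow(Add(Add(Mul(48, -106), Pow(Add(195, 7), -1)), -332596), -1) = Pow(Add(Add(-5088, Pow(202, -1)), -332596), -1) = Pow(Add(Add(-5088, Rational(1, 202)), -332596), -1) = Pow(Add(Rational(-1027775, 202), -332596), -1) = Pow(Rational(-68212167, 202), -1) = Rational(-202, 68212167)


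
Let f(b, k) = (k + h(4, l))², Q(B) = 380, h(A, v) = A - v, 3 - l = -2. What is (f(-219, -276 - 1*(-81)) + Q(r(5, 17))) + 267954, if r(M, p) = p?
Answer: 306750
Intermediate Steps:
l = 5 (l = 3 - 1*(-2) = 3 + 2 = 5)
f(b, k) = (-1 + k)² (f(b, k) = (k + (4 - 1*5))² = (k + (4 - 5))² = (k - 1)² = (-1 + k)²)
(f(-219, -276 - 1*(-81)) + Q(r(5, 17))) + 267954 = ((-1 + (-276 - 1*(-81)))² + 380) + 267954 = ((-1 + (-276 + 81))² + 380) + 267954 = ((-1 - 195)² + 380) + 267954 = ((-196)² + 380) + 267954 = (38416 + 380) + 267954 = 38796 + 267954 = 306750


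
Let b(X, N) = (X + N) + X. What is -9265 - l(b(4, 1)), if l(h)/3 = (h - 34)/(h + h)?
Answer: -55565/6 ≈ -9260.8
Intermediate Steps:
b(X, N) = N + 2*X (b(X, N) = (N + X) + X = N + 2*X)
l(h) = 3*(-34 + h)/(2*h) (l(h) = 3*((h - 34)/(h + h)) = 3*((-34 + h)/((2*h))) = 3*((-34 + h)*(1/(2*h))) = 3*((-34 + h)/(2*h)) = 3*(-34 + h)/(2*h))
-9265 - l(b(4, 1)) = -9265 - (3/2 - 51/(1 + 2*4)) = -9265 - (3/2 - 51/(1 + 8)) = -9265 - (3/2 - 51/9) = -9265 - (3/2 - 51*1/9) = -9265 - (3/2 - 17/3) = -9265 - 1*(-25/6) = -9265 + 25/6 = -55565/6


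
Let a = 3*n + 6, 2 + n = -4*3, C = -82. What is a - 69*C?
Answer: 5622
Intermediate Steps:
n = -14 (n = -2 - 4*3 = -2 - 12 = -14)
a = -36 (a = 3*(-14) + 6 = -42 + 6 = -36)
a - 69*C = -36 - 69*(-82) = -36 + 5658 = 5622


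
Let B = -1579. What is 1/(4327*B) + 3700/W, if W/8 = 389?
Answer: 6319907247/5315555074 ≈ 1.1889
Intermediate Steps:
W = 3112 (W = 8*389 = 3112)
1/(4327*B) + 3700/W = 1/(4327*(-1579)) + 3700/3112 = (1/4327)*(-1/1579) + 3700*(1/3112) = -1/6832333 + 925/778 = 6319907247/5315555074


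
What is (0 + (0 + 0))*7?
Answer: 0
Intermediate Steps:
(0 + (0 + 0))*7 = (0 + 0)*7 = 0*7 = 0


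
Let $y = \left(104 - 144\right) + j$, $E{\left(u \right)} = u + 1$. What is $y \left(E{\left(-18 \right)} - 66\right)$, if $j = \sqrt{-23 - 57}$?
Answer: $3320 - 332 i \sqrt{5} \approx 3320.0 - 742.38 i$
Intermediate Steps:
$E{\left(u \right)} = 1 + u$
$j = 4 i \sqrt{5}$ ($j = \sqrt{-80} = 4 i \sqrt{5} \approx 8.9443 i$)
$y = -40 + 4 i \sqrt{5}$ ($y = \left(104 - 144\right) + 4 i \sqrt{5} = -40 + 4 i \sqrt{5} \approx -40.0 + 8.9443 i$)
$y \left(E{\left(-18 \right)} - 66\right) = \left(-40 + 4 i \sqrt{5}\right) \left(\left(1 - 18\right) - 66\right) = \left(-40 + 4 i \sqrt{5}\right) \left(-17 - 66\right) = \left(-40 + 4 i \sqrt{5}\right) \left(-83\right) = 3320 - 332 i \sqrt{5}$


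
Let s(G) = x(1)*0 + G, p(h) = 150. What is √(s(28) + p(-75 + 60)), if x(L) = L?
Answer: √178 ≈ 13.342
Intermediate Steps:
s(G) = G (s(G) = 1*0 + G = 0 + G = G)
√(s(28) + p(-75 + 60)) = √(28 + 150) = √178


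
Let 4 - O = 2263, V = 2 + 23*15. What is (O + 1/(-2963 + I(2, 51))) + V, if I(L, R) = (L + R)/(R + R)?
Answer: -577754878/302173 ≈ -1912.0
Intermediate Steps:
I(L, R) = (L + R)/(2*R) (I(L, R) = (L + R)/((2*R)) = (L + R)*(1/(2*R)) = (L + R)/(2*R))
V = 347 (V = 2 + 345 = 347)
O = -2259 (O = 4 - 1*2263 = 4 - 2263 = -2259)
(O + 1/(-2963 + I(2, 51))) + V = (-2259 + 1/(-2963 + (½)*(2 + 51)/51)) + 347 = (-2259 + 1/(-2963 + (½)*(1/51)*53)) + 347 = (-2259 + 1/(-2963 + 53/102)) + 347 = (-2259 + 1/(-302173/102)) + 347 = (-2259 - 102/302173) + 347 = -682608909/302173 + 347 = -577754878/302173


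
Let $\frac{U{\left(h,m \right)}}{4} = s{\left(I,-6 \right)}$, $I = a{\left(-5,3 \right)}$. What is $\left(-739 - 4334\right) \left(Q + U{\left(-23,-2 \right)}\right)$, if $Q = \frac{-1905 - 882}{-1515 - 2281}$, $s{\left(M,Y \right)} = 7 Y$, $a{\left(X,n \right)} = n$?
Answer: $\frac{3221055693}{3796} \approx 8.4854 \cdot 10^{5}$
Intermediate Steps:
$I = 3$
$U{\left(h,m \right)} = -168$ ($U{\left(h,m \right)} = 4 \cdot 7 \left(-6\right) = 4 \left(-42\right) = -168$)
$Q = \frac{2787}{3796}$ ($Q = - \frac{2787}{-3796} = \left(-2787\right) \left(- \frac{1}{3796}\right) = \frac{2787}{3796} \approx 0.73419$)
$\left(-739 - 4334\right) \left(Q + U{\left(-23,-2 \right)}\right) = \left(-739 - 4334\right) \left(\frac{2787}{3796} - 168\right) = \left(-5073\right) \left(- \frac{634941}{3796}\right) = \frac{3221055693}{3796}$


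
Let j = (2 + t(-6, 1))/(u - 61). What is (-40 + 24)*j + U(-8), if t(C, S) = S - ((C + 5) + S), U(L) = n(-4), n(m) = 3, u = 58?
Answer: 19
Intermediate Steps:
U(L) = 3
t(C, S) = -5 - C (t(C, S) = S - ((5 + C) + S) = S - (5 + C + S) = S + (-5 - C - S) = -5 - C)
j = -1 (j = (2 + (-5 - 1*(-6)))/(58 - 61) = (2 + (-5 + 6))/(-3) = (2 + 1)*(-⅓) = 3*(-⅓) = -1)
(-40 + 24)*j + U(-8) = (-40 + 24)*(-1) + 3 = -16*(-1) + 3 = 16 + 3 = 19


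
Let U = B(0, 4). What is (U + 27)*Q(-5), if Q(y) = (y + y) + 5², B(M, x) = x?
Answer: 465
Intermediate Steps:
U = 4
Q(y) = 25 + 2*y (Q(y) = 2*y + 25 = 25 + 2*y)
(U + 27)*Q(-5) = (4 + 27)*(25 + 2*(-5)) = 31*(25 - 10) = 31*15 = 465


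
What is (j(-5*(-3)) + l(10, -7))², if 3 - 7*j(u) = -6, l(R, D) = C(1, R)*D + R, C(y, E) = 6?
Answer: 46225/49 ≈ 943.37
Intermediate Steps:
l(R, D) = R + 6*D (l(R, D) = 6*D + R = R + 6*D)
j(u) = 9/7 (j(u) = 3/7 - ⅐*(-6) = 3/7 + 6/7 = 9/7)
(j(-5*(-3)) + l(10, -7))² = (9/7 + (10 + 6*(-7)))² = (9/7 + (10 - 42))² = (9/7 - 32)² = (-215/7)² = 46225/49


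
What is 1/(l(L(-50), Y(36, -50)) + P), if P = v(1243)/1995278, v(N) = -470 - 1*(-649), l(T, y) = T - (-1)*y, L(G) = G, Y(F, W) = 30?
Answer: -1995278/39905381 ≈ -0.050000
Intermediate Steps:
l(T, y) = T + y
v(N) = 179 (v(N) = -470 + 649 = 179)
P = 179/1995278 ≈ 8.9712e-5
1/(l(L(-50), Y(36, -50)) + P) = 1/((-50 + 30) + 179/1995278) = 1/(-20 + 179/1995278) = 1/(-39905381/1995278) = -1995278/39905381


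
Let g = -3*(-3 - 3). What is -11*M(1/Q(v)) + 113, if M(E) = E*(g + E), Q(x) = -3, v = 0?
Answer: 1600/9 ≈ 177.78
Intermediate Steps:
g = 18 (g = -3*(-6) = 18)
M(E) = E*(18 + E)
-11*M(1/Q(v)) + 113 = -11*(18 + 1/(-3))/(-3) + 113 = -(-11)*(18 - ⅓)/3 + 113 = -(-11)*53/(3*3) + 113 = -11*(-53/9) + 113 = 583/9 + 113 = 1600/9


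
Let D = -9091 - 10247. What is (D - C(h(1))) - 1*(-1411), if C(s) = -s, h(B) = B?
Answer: -17926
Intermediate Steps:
D = -19338
(D - C(h(1))) - 1*(-1411) = (-19338 - (-1)) - 1*(-1411) = (-19338 - 1*(-1)) + 1411 = (-19338 + 1) + 1411 = -19337 + 1411 = -17926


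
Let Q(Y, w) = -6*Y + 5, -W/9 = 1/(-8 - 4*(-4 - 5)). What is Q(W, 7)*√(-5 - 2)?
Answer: 97*I*√7/14 ≈ 18.331*I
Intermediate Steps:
W = -9/28 (W = -9/(-8 - 4*(-4 - 5)) = -9/(-8 - 4*(-9)) = -9/(-8 + 36) = -9/28 ≈ -0.32143)
Q(Y, w) = 5 - 6*Y
Q(W, 7)*√(-5 - 2) = (5 - 6*(-9/28))*√(-5 - 2) = (5 + 27/14)*√(-7) = 97*(I*√7)/14 = 97*I*√7/14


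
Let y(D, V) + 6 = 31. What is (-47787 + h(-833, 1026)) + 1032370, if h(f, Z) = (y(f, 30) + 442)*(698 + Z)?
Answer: 1789691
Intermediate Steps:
y(D, V) = 25 (y(D, V) = -6 + 31 = 25)
h(f, Z) = 325966 + 467*Z (h(f, Z) = (25 + 442)*(698 + Z) = 467*(698 + Z) = 325966 + 467*Z)
(-47787 + h(-833, 1026)) + 1032370 = (-47787 + (325966 + 467*1026)) + 1032370 = (-47787 + (325966 + 479142)) + 1032370 = (-47787 + 805108) + 1032370 = 757321 + 1032370 = 1789691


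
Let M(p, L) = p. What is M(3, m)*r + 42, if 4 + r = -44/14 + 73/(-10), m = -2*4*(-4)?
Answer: -93/70 ≈ -1.3286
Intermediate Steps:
m = 32 (m = -8*(-4) = 32)
r = -1011/70 (r = -4 + (-44/14 + 73/(-10)) = -4 + (-44*1/14 + 73*(-⅒)) = -4 + (-22/7 - 73/10) = -4 - 731/70 = -1011/70 ≈ -14.443)
M(3, m)*r + 42 = 3*(-1011/70) + 42 = -3033/70 + 42 = -93/70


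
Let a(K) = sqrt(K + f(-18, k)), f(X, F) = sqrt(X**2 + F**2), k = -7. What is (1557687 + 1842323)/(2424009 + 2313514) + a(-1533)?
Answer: 3400010/4737523 + sqrt(-1533 + sqrt(373)) ≈ 0.71768 + 38.906*I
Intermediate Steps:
f(X, F) = sqrt(F**2 + X**2)
a(K) = sqrt(K + sqrt(373)) (a(K) = sqrt(K + sqrt((-7)**2 + (-18)**2)) = sqrt(K + sqrt(49 + 324)) = sqrt(K + sqrt(373)))
(1557687 + 1842323)/(2424009 + 2313514) + a(-1533) = (1557687 + 1842323)/(2424009 + 2313514) + sqrt(-1533 + sqrt(373)) = 3400010/4737523 + sqrt(-1533 + sqrt(373))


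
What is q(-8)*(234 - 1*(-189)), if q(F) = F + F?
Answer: -6768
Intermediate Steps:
q(F) = 2*F
q(-8)*(234 - 1*(-189)) = (2*(-8))*(234 - 1*(-189)) = -16*(234 + 189) = -16*423 = -6768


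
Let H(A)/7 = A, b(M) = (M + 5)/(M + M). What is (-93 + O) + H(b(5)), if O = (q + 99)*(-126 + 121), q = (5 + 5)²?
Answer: -1081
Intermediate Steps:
b(M) = (5 + M)/(2*M) (b(M) = (5 + M)/((2*M)) = (5 + M)*(1/(2*M)) = (5 + M)/(2*M))
H(A) = 7*A
q = 100 (q = 10² = 100)
O = -995 (O = (100 + 99)*(-126 + 121) = 199*(-5) = -995)
(-93 + O) + H(b(5)) = (-93 - 995) + 7*((½)*(5 + 5)/5) = -1088 + 7*((½)*(⅕)*10) = -1088 + 7*1 = -1088 + 7 = -1081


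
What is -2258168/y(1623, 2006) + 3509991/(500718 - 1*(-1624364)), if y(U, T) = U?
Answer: -4793095454383/3449008086 ≈ -1389.7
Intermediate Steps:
-2258168/y(1623, 2006) + 3509991/(500718 - 1*(-1624364)) = -2258168/1623 + 3509991/(500718 - 1*(-1624364)) = -2258168*1/1623 + 3509991/(500718 + 1624364) = -2258168/1623 + 3509991/2125082 = -4793095454383/3449008086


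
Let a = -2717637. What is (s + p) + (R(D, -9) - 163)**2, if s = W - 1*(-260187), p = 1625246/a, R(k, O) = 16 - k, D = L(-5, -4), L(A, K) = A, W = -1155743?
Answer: -2378999313950/2717637 ≈ -8.7539e+5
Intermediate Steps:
D = -5
p = -1625246/2717637 (p = 1625246/(-2717637) = 1625246*(-1/2717637) = -1625246/2717637 ≈ -0.59804)
s = -895556 (s = -1155743 - 1*(-260187) = -1155743 + 260187 = -895556)
(s + p) + (R(D, -9) - 163)**2 = (-895556 - 1625246/2717637) + ((16 - 1*(-5)) - 163)**2 = -2433797746418/2717637 + ((16 + 5) - 163)**2 = -2433797746418/2717637 + (21 - 163)**2 = -2433797746418/2717637 + (-142)**2 = -2433797746418/2717637 + 20164 = -2378999313950/2717637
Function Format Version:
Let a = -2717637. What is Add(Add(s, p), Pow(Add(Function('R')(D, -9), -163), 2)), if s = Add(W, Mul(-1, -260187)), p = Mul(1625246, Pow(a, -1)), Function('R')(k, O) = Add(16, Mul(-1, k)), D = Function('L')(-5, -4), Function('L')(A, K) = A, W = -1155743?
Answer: Rational(-2378999313950, 2717637) ≈ -8.7539e+5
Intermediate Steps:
D = -5
p = Rational(-1625246, 2717637) (p = Mul(1625246, Pow(-2717637, -1)) = Mul(1625246, Rational(-1, 2717637)) = Rational(-1625246, 2717637) ≈ -0.59804)
s = -895556 (s = Add(-1155743, Mul(-1, -260187)) = Add(-1155743, 260187) = -895556)
Add(Add(s, p), Pow(Add(Function('R')(D, -9), -163), 2)) = Add(Add(-895556, Rational(-1625246, 2717637)), Pow(Add(Add(16, Mul(-1, -5)), -163), 2)) = Add(Rational(-2433797746418, 2717637), Pow(Add(Add(16, 5), -163), 2)) = Add(Rational(-2433797746418, 2717637), Pow(Add(21, -163), 2)) = Add(Rational(-2433797746418, 2717637), Pow(-142, 2)) = Add(Rational(-2433797746418, 2717637), 20164) = Rational(-2378999313950, 2717637)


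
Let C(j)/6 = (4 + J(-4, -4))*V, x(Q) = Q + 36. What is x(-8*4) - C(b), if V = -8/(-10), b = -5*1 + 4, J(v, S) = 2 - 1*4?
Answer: -28/5 ≈ -5.6000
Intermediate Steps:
J(v, S) = -2 (J(v, S) = 2 - 4 = -2)
b = -1 (b = -5 + 4 = -1)
x(Q) = 36 + Q
V = ⅘ (V = -8*(-⅒) = ⅘ ≈ 0.80000)
C(j) = 48/5 (C(j) = 6*((4 - 2)*(⅘)) = 6*(2*(⅘)) = 6*(8/5) = 48/5)
x(-8*4) - C(b) = (36 - 8*4) - 1*48/5 = (36 - 32) - 48/5 = 4 - 48/5 = -28/5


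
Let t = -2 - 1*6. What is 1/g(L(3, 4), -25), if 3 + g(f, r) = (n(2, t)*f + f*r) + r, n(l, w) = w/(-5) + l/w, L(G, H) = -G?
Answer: 20/859 ≈ 0.023283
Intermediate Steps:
t = -8 (t = -2 - 6 = -8)
n(l, w) = -w/5 + l/w (n(l, w) = w*(-⅕) + l/w = -w/5 + l/w)
g(f, r) = -3 + r + 27*f/20 + f*r (g(f, r) = -3 + (((-⅕*(-8) + 2/(-8))*f + f*r) + r) = -3 + (((8/5 + 2*(-⅛))*f + f*r) + r) = -3 + (((8/5 - ¼)*f + f*r) + r) = -3 + ((27*f/20 + f*r) + r) = -3 + (r + 27*f/20 + f*r) = -3 + r + 27*f/20 + f*r)
1/g(L(3, 4), -25) = 1/(-3 - 25 + 27*(-1*3)/20 - 1*3*(-25)) = 1/(-3 - 25 + (27/20)*(-3) - 3*(-25)) = 1/(-3 - 25 - 81/20 + 75) = 1/(859/20) = 20/859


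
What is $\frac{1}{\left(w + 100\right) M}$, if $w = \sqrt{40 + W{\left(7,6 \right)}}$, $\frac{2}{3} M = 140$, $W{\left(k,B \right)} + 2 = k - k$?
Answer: $\frac{5}{104601} - \frac{\sqrt{38}}{2092020} \approx 4.4854 \cdot 10^{-5}$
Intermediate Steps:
$W{\left(k,B \right)} = -2$ ($W{\left(k,B \right)} = -2 + \left(k - k\right) = -2 + 0 = -2$)
$M = 210$ ($M = \frac{3}{2} \cdot 140 = 210$)
$w = \sqrt{38}$ ($w = \sqrt{40 - 2} = \sqrt{38} \approx 6.1644$)
$\frac{1}{\left(w + 100\right) M} = \frac{1}{\left(\sqrt{38} + 100\right) 210} = \frac{1}{\left(100 + \sqrt{38}\right) 210} = \frac{1}{21000 + 210 \sqrt{38}}$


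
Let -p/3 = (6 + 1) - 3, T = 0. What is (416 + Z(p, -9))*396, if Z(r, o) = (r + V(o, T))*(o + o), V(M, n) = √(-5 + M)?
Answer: 250272 - 7128*I*√14 ≈ 2.5027e+5 - 26671.0*I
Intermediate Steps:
p = -12 (p = -3*((6 + 1) - 3) = -3*(7 - 3) = -3*4 = -12)
Z(r, o) = 2*o*(r + √(-5 + o)) (Z(r, o) = (r + √(-5 + o))*(o + o) = (r + √(-5 + o))*(2*o) = 2*o*(r + √(-5 + o)))
(416 + Z(p, -9))*396 = (416 + 2*(-9)*(-12 + √(-5 - 9)))*396 = (416 + 2*(-9)*(-12 + √(-14)))*396 = (416 + 2*(-9)*(-12 + I*√14))*396 = (416 + (216 - 18*I*√14))*396 = (632 - 18*I*√14)*396 = 250272 - 7128*I*√14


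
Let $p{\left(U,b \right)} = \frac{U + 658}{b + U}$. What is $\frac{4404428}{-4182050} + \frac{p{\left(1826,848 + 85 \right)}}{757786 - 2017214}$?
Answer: $- \frac{1913043597811607}{1816453475394575} \approx -1.0532$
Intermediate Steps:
$p{\left(U,b \right)} = \frac{658 + U}{U + b}$
$\frac{4404428}{-4182050} + \frac{p{\left(1826,848 + 85 \right)}}{757786 - 2017214} = \frac{4404428}{-4182050} + \frac{\frac{1}{1826 + \left(848 + 85\right)} \left(658 + 1826\right)}{757786 - 2017214} = 4404428 \left(- \frac{1}{4182050}\right) + \frac{\frac{1}{1826 + 933} \cdot 2484}{757786 - 2017214} = - \frac{2202214}{2091025} + \frac{\frac{1}{2759} \cdot 2484}{-1259428} = - \frac{2202214}{2091025} + \frac{1}{2759} \cdot 2484 \left(- \frac{1}{1259428}\right) = - \frac{2202214}{2091025} + \frac{2484}{2759} \left(- \frac{1}{1259428}\right) = - \frac{2202214}{2091025} - \frac{621}{868690463} = - \frac{1913043597811607}{1816453475394575}$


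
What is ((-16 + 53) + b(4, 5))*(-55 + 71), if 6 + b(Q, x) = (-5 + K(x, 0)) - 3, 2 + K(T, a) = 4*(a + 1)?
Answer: 400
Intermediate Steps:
K(T, a) = 2 + 4*a (K(T, a) = -2 + 4*(a + 1) = -2 + 4*(1 + a) = -2 + (4 + 4*a) = 2 + 4*a)
b(Q, x) = -12 (b(Q, x) = -6 + ((-5 + (2 + 4*0)) - 3) = -6 + ((-5 + (2 + 0)) - 3) = -6 + ((-5 + 2) - 3) = -6 + (-3 - 3) = -6 - 6 = -12)
((-16 + 53) + b(4, 5))*(-55 + 71) = ((-16 + 53) - 12)*(-55 + 71) = (37 - 12)*16 = 25*16 = 400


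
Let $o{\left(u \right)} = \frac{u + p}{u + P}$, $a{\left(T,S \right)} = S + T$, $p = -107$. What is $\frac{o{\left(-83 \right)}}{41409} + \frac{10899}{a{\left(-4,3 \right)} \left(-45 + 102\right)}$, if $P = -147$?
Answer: $- \frac{3460094270}{18095733} \approx -191.21$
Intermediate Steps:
$o{\left(u \right)} = \frac{-107 + u}{-147 + u}$ ($o{\left(u \right)} = \frac{u - 107}{u - 147} = \frac{-107 + u}{-147 + u}$)
$\frac{o{\left(-83 \right)}}{41409} + \frac{10899}{a{\left(-4,3 \right)} \left(-45 + 102\right)} = \frac{\frac{1}{-147 - 83} \left(-107 - 83\right)}{41409} + \frac{10899}{\left(3 - 4\right) \left(-45 + 102\right)} = \frac{1}{-230} \left(-190\right) \frac{1}{41409} + \frac{10899}{\left(-1\right) 57} = \left(- \frac{1}{230}\right) \left(-190\right) \frac{1}{41409} + \frac{10899}{-57} = \frac{19}{23} \cdot \frac{1}{41409} + 10899 \left(- \frac{1}{57}\right) = \frac{19}{952407} - \frac{3633}{19} = - \frac{3460094270}{18095733}$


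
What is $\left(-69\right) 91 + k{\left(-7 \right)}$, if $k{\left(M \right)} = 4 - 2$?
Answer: $-6277$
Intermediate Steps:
$k{\left(M \right)} = 2$ ($k{\left(M \right)} = 4 - 2 = 2$)
$\left(-69\right) 91 + k{\left(-7 \right)} = \left(-69\right) 91 + 2 = -6279 + 2 = -6277$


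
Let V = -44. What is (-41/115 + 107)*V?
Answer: -539616/115 ≈ -4692.3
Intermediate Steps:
(-41/115 + 107)*V = (-41/115 + 107)*(-44) = (12264/115)*(-44) = -539616/115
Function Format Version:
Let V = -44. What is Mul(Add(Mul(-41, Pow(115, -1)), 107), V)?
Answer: Rational(-539616, 115) ≈ -4692.3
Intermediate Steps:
Mul(Add(Mul(-41, Pow(115, -1)), 107), V) = Mul(Add(Mul(-41, Pow(115, -1)), 107), -44) = Mul(Add(Mul(-41, Rational(1, 115)), 107), -44) = Mul(Add(Rational(-41, 115), 107), -44) = Mul(Rational(12264, 115), -44) = Rational(-539616, 115)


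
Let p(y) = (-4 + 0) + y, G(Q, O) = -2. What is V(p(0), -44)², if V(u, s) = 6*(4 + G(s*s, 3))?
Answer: 144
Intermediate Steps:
p(y) = -4 + y
V(u, s) = 12 (V(u, s) = 6*(4 - 2) = 6*2 = 12)
V(p(0), -44)² = 12² = 144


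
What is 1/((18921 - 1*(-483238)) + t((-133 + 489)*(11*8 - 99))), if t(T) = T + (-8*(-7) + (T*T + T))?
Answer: 1/15829439 ≈ 6.3173e-8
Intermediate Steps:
t(T) = 56 + T² + 2*T (t(T) = T + (56 + (T² + T)) = T + (56 + (T + T²)) = T + (56 + T + T²) = 56 + T² + 2*T)
1/((18921 - 1*(-483238)) + t((-133 + 489)*(11*8 - 99))) = 1/((18921 - 1*(-483238)) + (56 + ((-133 + 489)*(11*8 - 99))² + 2*((-133 + 489)*(11*8 - 99)))) = 1/((18921 + 483238) + (56 + (356*(88 - 99))² + 2*(356*(88 - 99)))) = 1/(502159 + (56 + (356*(-11))² + 2*(356*(-11)))) = 1/(502159 + (56 + (-3916)² + 2*(-3916))) = 1/(502159 + (56 + 15335056 - 7832)) = 1/(502159 + 15327280) = 1/15829439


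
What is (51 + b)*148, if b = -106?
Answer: -8140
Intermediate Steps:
(51 + b)*148 = (51 - 106)*148 = -55*148 = -8140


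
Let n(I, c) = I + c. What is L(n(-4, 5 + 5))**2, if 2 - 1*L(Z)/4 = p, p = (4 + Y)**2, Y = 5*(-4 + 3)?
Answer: 16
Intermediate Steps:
Y = -5 (Y = 5*(-1) = -5)
p = 1 (p = (4 - 5)**2 = (-1)**2 = 1)
L(Z) = 4 (L(Z) = 8 - 4*1 = 8 - 4 = 4)
L(n(-4, 5 + 5))**2 = 4**2 = 16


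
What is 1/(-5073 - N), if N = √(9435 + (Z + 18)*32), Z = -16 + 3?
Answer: -267/1353986 + √9595/25725734 ≈ -0.00019339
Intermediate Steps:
Z = -13
N = √9595 (N = √(9435 + (-13 + 18)*32) = √(9435 + 5*32) = √(9435 + 160) = √9595 ≈ 97.954)
1/(-5073 - N) = 1/(-5073 - √9595)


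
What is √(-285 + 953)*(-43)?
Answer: -86*√167 ≈ -1111.4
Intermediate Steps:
√(-285 + 953)*(-43) = √668*(-43) = (2*√167)*(-43) = -86*√167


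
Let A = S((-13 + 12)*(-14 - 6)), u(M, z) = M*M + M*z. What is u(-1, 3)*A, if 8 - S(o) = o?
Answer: 24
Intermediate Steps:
u(M, z) = M² + M*z
S(o) = 8 - o
A = -12 (A = 8 - (-13 + 12)*(-14 - 6) = 8 - (-1)*(-20) = 8 - 1*20 = 8 - 20 = -12)
u(-1, 3)*A = -(-1 + 3)*(-12) = -1*2*(-12) = -2*(-12) = 24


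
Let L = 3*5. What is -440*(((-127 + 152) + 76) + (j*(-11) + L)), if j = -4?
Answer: -70400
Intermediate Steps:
L = 15
-440*(((-127 + 152) + 76) + (j*(-11) + L)) = -440*(((-127 + 152) + 76) + (-4*(-11) + 15)) = -440*((25 + 76) + (44 + 15)) = -440*(101 + 59) = -440*160 = -70400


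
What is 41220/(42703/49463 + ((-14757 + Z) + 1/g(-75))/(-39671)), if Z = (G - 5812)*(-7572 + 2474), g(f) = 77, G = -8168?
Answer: -1245610641060324/54251212291559 ≈ -22.960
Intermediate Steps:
Z = 71270040 (Z = (-8168 - 5812)*(-7572 + 2474) = -13980*(-5098) = 71270040)
41220/(42703/49463 + ((-14757 + Z) + 1/g(-75))/(-39671)) = 41220/(42703/49463 + ((-14757 + 71270040) + 1/77)/(-39671)) = 41220/(42703*(1/49463) + (71255283 + 1/77)*(-1/39671)) = 41220/(42703/49463 + (5486656792/77)*(-1/39671)) = 41220/(42703/49463 - 5486656792/3054667) = 41220/(-271256061457795/151092993821) = 41220*(-151092993821/271256061457795) = -1245610641060324/54251212291559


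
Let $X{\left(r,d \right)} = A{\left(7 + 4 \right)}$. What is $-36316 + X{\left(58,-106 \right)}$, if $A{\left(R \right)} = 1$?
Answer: $-36315$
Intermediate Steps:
$X{\left(r,d \right)} = 1$
$-36316 + X{\left(58,-106 \right)} = -36316 + 1 = -36315$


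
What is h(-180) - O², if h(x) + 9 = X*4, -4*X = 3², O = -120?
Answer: -14418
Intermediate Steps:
X = -9/4 (X = -¼*3² = -¼*9 = -9/4 ≈ -2.2500)
h(x) = -18 (h(x) = -9 - 9/4*4 = -9 - 9 = -18)
h(-180) - O² = -18 - 1*(-120)² = -18 - 1*14400 = -18 - 14400 = -14418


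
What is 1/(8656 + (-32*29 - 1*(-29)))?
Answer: 1/7757 ≈ 0.00012892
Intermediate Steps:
1/(8656 + (-32*29 - 1*(-29))) = 1/(8656 + (-928 + 29)) = 1/(8656 - 899) = 1/7757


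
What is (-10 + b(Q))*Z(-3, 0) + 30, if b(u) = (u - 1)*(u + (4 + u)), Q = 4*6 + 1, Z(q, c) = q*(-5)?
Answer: 19320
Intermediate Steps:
Z(q, c) = -5*q
Q = 25 (Q = 24 + 1 = 25)
b(u) = (-1 + u)*(4 + 2*u)
(-10 + b(Q))*Z(-3, 0) + 30 = (-10 + (-4 + 2*25 + 2*25**2))*(-5*(-3)) + 30 = (-10 + (-4 + 50 + 2*625))*15 + 30 = (-10 + (-4 + 50 + 1250))*15 + 30 = (-10 + 1296)*15 + 30 = 1286*15 + 30 = 19290 + 30 = 19320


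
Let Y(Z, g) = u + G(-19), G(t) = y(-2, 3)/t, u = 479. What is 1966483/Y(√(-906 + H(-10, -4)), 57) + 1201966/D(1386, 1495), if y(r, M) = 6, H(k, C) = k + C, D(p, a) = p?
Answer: 31358622046/6302835 ≈ 4975.3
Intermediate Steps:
H(k, C) = C + k
G(t) = 6/t
Y(Z, g) = 9095/19 (Y(Z, g) = 479 + 6/(-19) = 479 + 6*(-1/19) = 479 - 6/19 = 9095/19)
1966483/Y(√(-906 + H(-10, -4)), 57) + 1201966/D(1386, 1495) = 1966483/(9095/19) + 1201966/1386 = 1966483*(19/9095) + 1201966*(1/1386) = 37363177/9095 + 600983/693 = 31358622046/6302835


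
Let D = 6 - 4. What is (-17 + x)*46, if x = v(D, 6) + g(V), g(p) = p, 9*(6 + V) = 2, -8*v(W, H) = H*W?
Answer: -10051/9 ≈ -1116.8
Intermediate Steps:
D = 2
v(W, H) = -H*W/8
V = -52/9 (V = -6 + (⅑)*2 = -6 + 2/9 = -52/9 ≈ -5.7778)
x = -131/18 (x = -⅛*6*2 - 52/9 = -3/2 - 52/9 = -131/18 ≈ -7.2778)
(-17 + x)*46 = (-17 - 131/18)*46 = -437/18*46 = -10051/9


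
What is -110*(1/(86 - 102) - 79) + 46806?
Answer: 444023/8 ≈ 55503.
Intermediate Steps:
-110*(1/(86 - 102) - 79) + 46806 = -110*(1/(-16) - 79) + 46806 = -110*(-1/16 - 79) + 46806 = -110*(-1265/16) + 46806 = 69575/8 + 46806 = 444023/8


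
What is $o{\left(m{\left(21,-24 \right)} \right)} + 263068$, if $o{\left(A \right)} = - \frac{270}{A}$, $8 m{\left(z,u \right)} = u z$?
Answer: $\frac{1841506}{7} \approx 2.6307 \cdot 10^{5}$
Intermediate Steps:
$m{\left(z,u \right)} = \frac{u z}{8}$
$o{\left(m{\left(21,-24 \right)} \right)} + 263068 = - \frac{270}{\frac{1}{8} \left(-24\right) 21} + 263068 = - \frac{270}{-63} + 263068 = \left(-270\right) \left(- \frac{1}{63}\right) + 263068 = \frac{30}{7} + 263068 = \frac{1841506}{7}$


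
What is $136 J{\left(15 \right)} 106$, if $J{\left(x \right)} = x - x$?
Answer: $0$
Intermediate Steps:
$J{\left(x \right)} = 0$
$136 J{\left(15 \right)} 106 = 136 \cdot 0 \cdot 106 = 0 \cdot 106 = 0$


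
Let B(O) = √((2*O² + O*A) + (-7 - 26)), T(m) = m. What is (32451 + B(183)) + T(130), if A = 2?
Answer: 32581 + 9*√831 ≈ 32840.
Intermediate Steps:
B(O) = √(-33 + 2*O + 2*O²) (B(O) = √((2*O² + O*2) + (-7 - 26)) = √((2*O² + 2*O) - 33) = √((2*O + 2*O²) - 33) = √(-33 + 2*O + 2*O²))
(32451 + B(183)) + T(130) = (32451 + √(-33 + 2*183 + 2*183²)) + 130 = (32451 + √(-33 + 366 + 2*33489)) + 130 = (32451 + √(-33 + 366 + 66978)) + 130 = (32451 + √67311) + 130 = (32451 + 9*√831) + 130 = 32581 + 9*√831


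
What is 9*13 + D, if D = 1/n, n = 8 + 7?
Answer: 1756/15 ≈ 117.07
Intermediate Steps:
n = 15
D = 1/15 ≈ 0.066667
9*13 + D = 9*13 + 1/15 = 117 + 1/15 = 1756/15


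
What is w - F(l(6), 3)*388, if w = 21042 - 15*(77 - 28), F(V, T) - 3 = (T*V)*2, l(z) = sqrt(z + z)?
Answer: 19143 - 4656*sqrt(3) ≈ 11079.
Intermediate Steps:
l(z) = sqrt(2)*sqrt(z) (l(z) = sqrt(2*z) = sqrt(2)*sqrt(z))
F(V, T) = 3 + 2*T*V (F(V, T) = 3 + (T*V)*2 = 3 + 2*T*V)
w = 20307 (w = 21042 - 15*49 = 21042 - 735 = 20307)
w - F(l(6), 3)*388 = 20307 - (3 + 2*3*(sqrt(2)*sqrt(6)))*388 = 20307 - (3 + 2*3*(2*sqrt(3)))*388 = 20307 - (3 + 12*sqrt(3))*388 = 20307 - (1164 + 4656*sqrt(3)) = 20307 + (-1164 - 4656*sqrt(3)) = 19143 - 4656*sqrt(3)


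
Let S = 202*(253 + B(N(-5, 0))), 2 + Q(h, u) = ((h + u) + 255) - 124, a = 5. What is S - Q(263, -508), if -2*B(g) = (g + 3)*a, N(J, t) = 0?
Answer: 49707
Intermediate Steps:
Q(h, u) = 129 + h + u (Q(h, u) = -2 + (((h + u) + 255) - 124) = -2 + ((255 + h + u) - 124) = -2 + (131 + h + u) = 129 + h + u)
B(g) = -15/2 - 5*g/2 (B(g) = -(g + 3)*5/2 = -(3 + g)*5/2 = -(15 + 5*g)/2 = -15/2 - 5*g/2)
S = 49591 (S = 202*(253 + (-15/2 - 5/2*0)) = 202*(253 + (-15/2 + 0)) = 202*(253 - 15/2) = 202*(491/2) = 49591)
S - Q(263, -508) = 49591 - (129 + 263 - 508) = 49591 - 1*(-116) = 49591 + 116 = 49707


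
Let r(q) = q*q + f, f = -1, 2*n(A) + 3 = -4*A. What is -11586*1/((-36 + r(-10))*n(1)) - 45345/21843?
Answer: 18005513/356769 ≈ 50.468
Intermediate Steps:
n(A) = -3/2 - 2*A (n(A) = -3/2 + (-4*A)/2 = -3/2 - 2*A)
r(q) = -1 + q² (r(q) = q*q - 1 = q² - 1 = -1 + q²)
-11586*1/((-36 + r(-10))*n(1)) - 45345/21843 = -11586*1/((-36 + (-1 + (-10)²))*(-3/2 - 2*1)) - 45345/21843 = -11586*1/((-36 + (-1 + 100))*(-3/2 - 2)) - 45345*1/21843 = -11586*(-2/(7*(-36 + 99))) - 15115/7281 = -11586/(63*(-7/2)) - 15115/7281 = -11586/(-441/2) - 15115/7281 = -11586*(-2/441) - 15115/7281 = 7724/147 - 15115/7281 = 18005513/356769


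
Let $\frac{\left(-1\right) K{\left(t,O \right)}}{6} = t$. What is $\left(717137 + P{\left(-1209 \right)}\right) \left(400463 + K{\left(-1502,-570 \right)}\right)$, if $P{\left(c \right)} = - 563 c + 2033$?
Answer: $573198255575$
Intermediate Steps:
$P{\left(c \right)} = 2033 - 563 c$
$K{\left(t,O \right)} = - 6 t$
$\left(717137 + P{\left(-1209 \right)}\right) \left(400463 + K{\left(-1502,-570 \right)}\right) = \left(717137 + \left(2033 - -680667\right)\right) \left(400463 - -9012\right) = \left(717137 + \left(2033 + 680667\right)\right) \left(400463 + 9012\right) = \left(717137 + 682700\right) 409475 = 1399837 \cdot 409475 = 573198255575$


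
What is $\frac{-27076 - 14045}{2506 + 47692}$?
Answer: $- \frac{41121}{50198} \approx -0.81918$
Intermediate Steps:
$\frac{-27076 - 14045}{2506 + 47692} = - \frac{41121}{50198}$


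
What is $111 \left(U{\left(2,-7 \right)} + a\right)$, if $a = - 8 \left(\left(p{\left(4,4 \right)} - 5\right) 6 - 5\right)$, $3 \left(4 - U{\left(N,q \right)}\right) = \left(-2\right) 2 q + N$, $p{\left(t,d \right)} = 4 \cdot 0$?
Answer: $30414$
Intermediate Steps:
$p{\left(t,d \right)} = 0$
$U{\left(N,q \right)} = 4 - \frac{N}{3} + \frac{4 q}{3}$ ($U{\left(N,q \right)} = 4 - \frac{\left(-2\right) 2 q + N}{3} = 4 - \frac{- 4 q + N}{3} = 4 - \frac{N - 4 q}{3} = 4 - \left(- \frac{4 q}{3} + \frac{N}{3}\right) = 4 - \frac{N}{3} + \frac{4 q}{3}$)
$a = 280$ ($a = - 8 \left(\left(0 - 5\right) 6 - 5\right) = - 8 \left(\left(-5\right) 6 - 5\right) = - 8 \left(-30 - 5\right) = \left(-8\right) \left(-35\right) = 280$)
$111 \left(U{\left(2,-7 \right)} + a\right) = 111 \left(\left(4 - \frac{2}{3} + \frac{4}{3} \left(-7\right)\right) + 280\right) = 111 \left(\left(4 - \frac{2}{3} - \frac{28}{3}\right) + 280\right) = 111 \left(-6 + 280\right) = 111 \cdot 274 = 30414$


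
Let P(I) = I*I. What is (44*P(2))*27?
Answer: 4752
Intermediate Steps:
P(I) = I**2
(44*P(2))*27 = (44*2**2)*27 = (44*4)*27 = 176*27 = 4752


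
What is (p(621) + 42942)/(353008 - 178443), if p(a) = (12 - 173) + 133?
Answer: 42914/174565 ≈ 0.24583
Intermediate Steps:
p(a) = -28 (p(a) = -161 + 133 = -28)
(p(621) + 42942)/(353008 - 178443) = (-28 + 42942)/(353008 - 178443) = 42914/174565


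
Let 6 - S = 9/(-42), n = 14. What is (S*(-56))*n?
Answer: -4872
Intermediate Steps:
S = 87/14 (S = 6 - 9/(-42) = 6 - 9*(-1)/42 = 6 - 1*(-3/14) = 6 + 3/14 = 87/14 ≈ 6.2143)
(S*(-56))*n = ((87/14)*(-56))*14 = -348*14 = -4872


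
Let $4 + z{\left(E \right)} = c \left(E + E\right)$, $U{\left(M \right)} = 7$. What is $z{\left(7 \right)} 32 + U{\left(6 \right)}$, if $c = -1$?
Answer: $-569$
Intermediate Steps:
$z{\left(E \right)} = -4 - 2 E$ ($z{\left(E \right)} = -4 - \left(E + E\right) = -4 - 2 E$)
$z{\left(7 \right)} 32 + U{\left(6 \right)} = \left(-4 - 14\right) 32 + 7 = \left(-18\right) 32 + 7 = -576 + 7 = -569$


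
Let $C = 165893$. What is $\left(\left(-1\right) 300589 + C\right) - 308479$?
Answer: $-443175$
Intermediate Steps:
$\left(\left(-1\right) 300589 + C\right) - 308479 = \left(\left(-1\right) 300589 + 165893\right) - 308479 = \left(-300589 + 165893\right) - 308479 = -134696 - 308479 = -443175$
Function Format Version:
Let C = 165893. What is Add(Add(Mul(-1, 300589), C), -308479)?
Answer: -443175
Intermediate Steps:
Add(Add(Mul(-1, 300589), C), -308479) = Add(Add(Mul(-1, 300589), 165893), -308479) = Add(Add(-300589, 165893), -308479) = Add(-134696, -308479) = -443175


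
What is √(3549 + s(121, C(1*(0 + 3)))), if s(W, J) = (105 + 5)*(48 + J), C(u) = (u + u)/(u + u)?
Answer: √8939 ≈ 94.546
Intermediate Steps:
C(u) = 1 (C(u) = (2*u)/((2*u)) = (2*u)*(1/(2*u)) = 1)
s(W, J) = 5280 + 110*J (s(W, J) = 110*(48 + J) = 5280 + 110*J)
√(3549 + s(121, C(1*(0 + 3)))) = √(3549 + (5280 + 110*1)) = √(3549 + (5280 + 110)) = √(3549 + 5390) = √8939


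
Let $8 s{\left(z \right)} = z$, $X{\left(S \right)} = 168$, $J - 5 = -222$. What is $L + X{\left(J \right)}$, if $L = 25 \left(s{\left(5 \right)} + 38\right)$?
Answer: $\frac{9069}{8} \approx 1133.6$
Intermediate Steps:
$J = -217$ ($J = 5 - 222 = -217$)
$s{\left(z \right)} = \frac{z}{8}$
$L = \frac{7725}{8}$ ($L = 25 \left(\frac{1}{8} \cdot 5 + 38\right) = 25 \left(\frac{5}{8} + 38\right) = 25 \cdot \frac{309}{8} = \frac{7725}{8} \approx 965.63$)
$L + X{\left(J \right)} = \frac{7725}{8} + 168 = \frac{9069}{8}$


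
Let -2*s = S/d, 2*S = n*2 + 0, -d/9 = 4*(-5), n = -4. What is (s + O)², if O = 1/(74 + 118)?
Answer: 2209/8294400 ≈ 0.00026632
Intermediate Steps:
d = 180 (d = -36*(-5) = -9*(-20) = 180)
S = -4 (S = (-4*2 + 0)/2 = (-8 + 0)/2 = (½)*(-8) = -4)
s = 1/90 (s = -(-2)/180 = -½*(-1/45) = 1/90 ≈ 0.011111)
O = 1/192 ≈ 0.0052083
(s + O)² = (1/90 + 1/192)² = (47/2880)² = 2209/8294400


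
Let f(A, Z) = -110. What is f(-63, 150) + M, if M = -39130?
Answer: -39240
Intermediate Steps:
f(-63, 150) + M = -110 - 39130 = -39240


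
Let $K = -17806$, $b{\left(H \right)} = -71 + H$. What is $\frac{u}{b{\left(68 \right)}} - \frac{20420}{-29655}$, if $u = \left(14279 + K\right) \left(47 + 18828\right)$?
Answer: $\frac{131613095209}{5931} \approx 2.2191 \cdot 10^{7}$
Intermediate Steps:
$u = -66572125$ ($u = \left(14279 - 17806\right) \left(47 + 18828\right) = \left(-3527\right) 18875 = -66572125$)
$\frac{u}{b{\left(68 \right)}} - \frac{20420}{-29655} = - \frac{66572125}{-71 + 68} - \frac{20420}{-29655} = - \frac{66572125}{-3} - - \frac{4084}{5931} = \left(-66572125\right) \left(- \frac{1}{3}\right) + \frac{4084}{5931} = \frac{66572125}{3} + \frac{4084}{5931} = \frac{131613095209}{5931}$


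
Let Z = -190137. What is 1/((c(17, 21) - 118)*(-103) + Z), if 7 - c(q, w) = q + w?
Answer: -1/174790 ≈ -5.7212e-6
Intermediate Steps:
c(q, w) = 7 - q - w (c(q, w) = 7 - (q + w) = 7 + (-q - w) = 7 - q - w)
1/((c(17, 21) - 118)*(-103) + Z) = 1/(((7 - 1*17 - 1*21) - 118)*(-103) - 190137) = 1/(((7 - 17 - 21) - 118)*(-103) - 190137) = 1/((-31 - 118)*(-103) - 190137) = 1/(-149*(-103) - 190137) = 1/(15347 - 190137) = 1/(-174790) = -1/174790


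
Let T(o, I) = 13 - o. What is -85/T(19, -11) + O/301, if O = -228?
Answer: 24217/1806 ≈ 13.409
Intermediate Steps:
-85/T(19, -11) + O/301 = -85/(13 - 1*19) - 228/301 = -85/(13 - 19) - 228*1/301 = -85/(-6) - 228/301 = -85*(-1/6) - 228/301 = 85/6 - 228/301 = 24217/1806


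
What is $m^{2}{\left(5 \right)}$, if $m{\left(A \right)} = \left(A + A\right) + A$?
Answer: $225$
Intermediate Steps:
$m{\left(A \right)} = 3 A$ ($m{\left(A \right)} = 2 A + A = 3 A$)
$m^{2}{\left(5 \right)} = \left(3 \cdot 5\right)^{2} = 15^{2} = 225$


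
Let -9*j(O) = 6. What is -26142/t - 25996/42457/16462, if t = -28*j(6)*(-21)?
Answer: 4567835736649/68494859132 ≈ 66.689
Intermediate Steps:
j(O) = -⅔ (j(O) = -⅑*6 = -⅔)
t = -392 (t = -28*(-⅔)*(-21) = (56/3)*(-21) = -392)
-26142/t - 25996/42457/16462 = -26142/(-392) - 25996/42457/16462 = -26142*(-1/392) - 25996*1/42457*(1/16462) = 13071/196 - 25996/42457*1/16462 = 13071/196 - 12998/349463567 = 4567835736649/68494859132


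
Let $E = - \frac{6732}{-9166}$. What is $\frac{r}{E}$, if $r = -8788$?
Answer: $- \frac{20137702}{1683} \approx -11965.0$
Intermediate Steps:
$E = \frac{3366}{4583}$ ($E = \left(-6732\right) \left(- \frac{1}{9166}\right) = \frac{3366}{4583} \approx 0.73445$)
$\frac{r}{E} = - \frac{8788}{\frac{3366}{4583}} = \left(-8788\right) \frac{4583}{3366} = - \frac{20137702}{1683}$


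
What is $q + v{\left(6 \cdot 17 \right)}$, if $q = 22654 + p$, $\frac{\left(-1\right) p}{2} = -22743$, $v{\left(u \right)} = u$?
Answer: $68242$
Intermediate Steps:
$p = 45486$ ($p = \left(-2\right) \left(-22743\right) = 45486$)
$q = 68140$ ($q = 22654 + 45486 = 68140$)
$q + v{\left(6 \cdot 17 \right)} = 68140 + 6 \cdot 17 = 68140 + 102 = 68242$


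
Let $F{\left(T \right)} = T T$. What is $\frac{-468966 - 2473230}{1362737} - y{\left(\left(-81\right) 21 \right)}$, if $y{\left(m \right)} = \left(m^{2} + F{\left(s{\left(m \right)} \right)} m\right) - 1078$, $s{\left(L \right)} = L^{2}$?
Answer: $\frac{19405892251300515416990}{1362737} \approx 1.424 \cdot 10^{16}$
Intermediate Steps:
$F{\left(T \right)} = T^{2}$
$y{\left(m \right)} = -1078 + m^{2} + m^{5}$ ($y{\left(m \right)} = \left(m^{2} + \left(m^{2}\right)^{2} m\right) - 1078 = \left(m^{2} + m^{4} m\right) - 1078 = \left(m^{2} + m^{5}\right) - 1078 = -1078 + m^{2} + m^{5}$)
$\frac{-468966 - 2473230}{1362737} - y{\left(\left(-81\right) 21 \right)} = \frac{-468966 - 2473230}{1362737} - \left(-1078 + \left(\left(-81\right) 21\right)^{2} + \left(\left(-81\right) 21\right)^{5}\right) = \left(-2942196\right) \frac{1}{1362737} - \left(-1078 + \left(-1701\right)^{2} + \left(-1701\right)^{5}\right) = - \frac{2942196}{1362737} - \left(-1078 + 2893401 - 14240379658908501\right) = - \frac{2942196}{1362737} - -14240379656016178 = - \frac{2942196}{1362737} + 14240379656016178 = \frac{19405892251300515416990}{1362737}$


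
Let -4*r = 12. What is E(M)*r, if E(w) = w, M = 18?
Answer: -54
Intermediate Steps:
r = -3 (r = -¼*12 = -3)
E(M)*r = 18*(-3) = -54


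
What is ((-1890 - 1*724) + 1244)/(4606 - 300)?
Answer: -685/2153 ≈ -0.31816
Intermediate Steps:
((-1890 - 1*724) + 1244)/(4606 - 300) = ((-1890 - 724) + 1244)/4306 = (-2614 + 1244)*(1/4306) = -1370*1/4306 = -685/2153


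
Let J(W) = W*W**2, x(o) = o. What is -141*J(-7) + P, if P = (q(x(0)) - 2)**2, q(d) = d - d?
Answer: 48367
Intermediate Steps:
q(d) = 0
J(W) = W**3
P = 4 (P = (0 - 2)**2 = (-2)**2 = 4)
-141*J(-7) + P = -141*(-7)**3 + 4 = -141*(-343) + 4 = 48363 + 4 = 48367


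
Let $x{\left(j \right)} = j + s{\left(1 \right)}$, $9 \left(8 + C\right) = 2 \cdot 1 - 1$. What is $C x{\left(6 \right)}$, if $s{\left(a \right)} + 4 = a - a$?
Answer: $- \frac{142}{9} \approx -15.778$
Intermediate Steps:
$s{\left(a \right)} = -4$ ($s{\left(a \right)} = -4 + \left(a - a\right) = -4 + 0 = -4$)
$C = - \frac{71}{9}$ ($C = -8 + \frac{2 \cdot 1 - 1}{9} = -8 + \frac{2 - 1}{9} = -8 + \frac{1}{9} \cdot 1 = -8 + \frac{1}{9} = - \frac{71}{9} \approx -7.8889$)
$x{\left(j \right)} = -4 + j$ ($x{\left(j \right)} = j - 4 = -4 + j$)
$C x{\left(6 \right)} = - \frac{71 \left(-4 + 6\right)}{9} = \left(- \frac{71}{9}\right) 2 = - \frac{142}{9}$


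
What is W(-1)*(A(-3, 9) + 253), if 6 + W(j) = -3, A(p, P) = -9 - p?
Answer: -2223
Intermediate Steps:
W(j) = -9 (W(j) = -6 - 3 = -9)
W(-1)*(A(-3, 9) + 253) = -9*((-9 - 1*(-3)) + 253) = -9*((-9 + 3) + 253) = -9*(-6 + 253) = -9*247 = -2223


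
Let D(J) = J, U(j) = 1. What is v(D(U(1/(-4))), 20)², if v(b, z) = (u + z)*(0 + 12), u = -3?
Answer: 41616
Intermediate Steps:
v(b, z) = -36 + 12*z (v(b, z) = (-3 + z)*(0 + 12) = (-3 + z)*12 = -36 + 12*z)
v(D(U(1/(-4))), 20)² = (-36 + 12*20)² = (-36 + 240)² = 204² = 41616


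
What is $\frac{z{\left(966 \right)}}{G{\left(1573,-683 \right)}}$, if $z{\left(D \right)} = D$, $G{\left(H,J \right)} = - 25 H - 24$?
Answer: $- \frac{966}{39349} \approx -0.02455$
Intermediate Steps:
$G{\left(H,J \right)} = -24 - 25 H$
$\frac{z{\left(966 \right)}}{G{\left(1573,-683 \right)}} = \frac{966}{-24 - 39325} = \frac{966}{-39349} = 966 \left(- \frac{1}{39349}\right) = - \frac{966}{39349}$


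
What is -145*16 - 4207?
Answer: -6527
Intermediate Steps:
-145*16 - 4207 = -2320 - 4207 = -6527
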